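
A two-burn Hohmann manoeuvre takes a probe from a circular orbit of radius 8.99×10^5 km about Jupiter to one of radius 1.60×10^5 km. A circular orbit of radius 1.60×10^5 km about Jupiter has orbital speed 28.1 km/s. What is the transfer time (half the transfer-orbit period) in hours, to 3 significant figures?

t = 29.9 hours

From the circular-orbit relation v² = μ/r at r = 1.60×10^5 km: μ = v²r = (28.1)² × 1.60×10^5 = 1.26338×10^8 km³/s².
Transfer-ellipse semi-major axis a_t = (r₁ + r₂)/2 = (8.990×10^5 + 1.600×10^5)/2 = 5.295×10^5 km.
By Kepler's third law the transfer-orbit period is T = 2π√(a_t³/μ), so t = T/2 = 1.077×10^5 s.
Converting: 1.077×10^5 s ÷ 3600 s/hour = 29.9 hours.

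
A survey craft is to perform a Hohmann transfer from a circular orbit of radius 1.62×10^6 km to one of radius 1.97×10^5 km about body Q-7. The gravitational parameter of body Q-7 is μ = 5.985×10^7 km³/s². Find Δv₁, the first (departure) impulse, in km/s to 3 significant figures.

Δv₁ = 3.25 km/s

Semi-major axis of the transfer orbit: a_t = (1.620×10^6 + 1.970×10^5)/2 = 9.085×10^5 km.
Circular speed at r = 1.620×10^6 km: v_c = √(μ/r) = 6.078 km/s.
Vis-viva on the transfer ellipse at r = 1.620×10^6 km gives v_t = √[μ(2/r − 1/a_t)] = 2.830 km/s.
Δv₁ = |v_t − v_c| = |2.830 − 6.078| = 3.248 km/s.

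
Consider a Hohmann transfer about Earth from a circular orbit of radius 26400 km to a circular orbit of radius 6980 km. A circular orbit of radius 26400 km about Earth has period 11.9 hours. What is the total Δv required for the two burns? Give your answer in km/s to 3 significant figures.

Δv = 3.31 km/s

From Kepler's third law T² = 4π²r³/μ at r = 26400 km, T = 11.9 hours = 11.9 × 3600 s = 42840 s: μ = 4π²r³/T² = 3.95797×10^5 km³/s².
Semi-major axis of the transfer orbit: a_t = (26400 + 6980)/2 = 16690 km.
At r₁ the circular-orbit speed is v₁ = √(μ/r₁) = 3.872 km/s.
On the transfer ellipse at r₁, vis-viva gives v_a = √[μ(2/r₁ − 1/a_t)] = 2.504 km/s.
First burn Δv₁ = |v_a − v₁| = 1.368 km/s.
At r₂, v₂ = √(μ/r₂) = 7.53024 km/s.
Transfer-orbit speed at r₂: v_p = √[μ(2/r₂ − 1/a_t)] = 9.47071 km/s.
Second burn Δv₂ = |v₂ − v_p| = 1.940 km/s.
Δv = Δv₁ + Δv₂ = 1.368 + 1.940 = 3.308 km/s.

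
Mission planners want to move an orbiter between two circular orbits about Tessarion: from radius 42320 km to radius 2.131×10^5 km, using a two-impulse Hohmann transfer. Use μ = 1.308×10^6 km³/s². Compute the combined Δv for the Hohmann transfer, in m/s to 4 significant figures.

Δv = 2673 m/s

The Hohmann ellipse has a_t = (r₁ + r₂)/2 = 1.2771×10^5 km.
Circular speed at r₁: v₁ = √(μ/r₁) = √(1.308×10^6/42320) = 5.559 km/s.
On the transfer ellipse at r₁, vis-viva equation gives v_p = √[μ(2/r₁ − 1/a_t)] = 7.181 km/s.
First burn Δv₁ = |v_p − v₁| = 1.622 km/s.
Circular speed at r₂: v₂ = √(μ/r₂) = 2.477 km/s.
Transfer-orbit speed at r₂: v_a = √[μ(2/r₂ − 1/a_t)] = 1.426 km/s.
Second burn Δv₂ = |v₂ − v_a| = 1.051 km/s.
Total Δv = Δv₁ + Δv₂ = 2.673 km/s.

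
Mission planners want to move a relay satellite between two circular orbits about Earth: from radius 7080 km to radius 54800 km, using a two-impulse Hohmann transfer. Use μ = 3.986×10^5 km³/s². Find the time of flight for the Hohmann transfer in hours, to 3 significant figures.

Transfer-ellipse semi-major axis a_t = (r₁ + r₂)/2 = (7080 + 54800)/2 = 30940 km.
Half the transfer-orbit period gives t = π√(a_t³/μ) = 27080 s.
Converting: 27080 s ÷ 3600 s/hour = 7.52 hours.

t = 7.52 hours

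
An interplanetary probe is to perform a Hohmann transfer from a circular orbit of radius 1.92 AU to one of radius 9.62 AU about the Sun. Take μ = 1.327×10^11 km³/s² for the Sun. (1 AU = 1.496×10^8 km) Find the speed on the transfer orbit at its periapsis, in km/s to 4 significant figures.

In km: r₁ = 1.92 × 1.496×10^8 = 2.87232×10^8 km; r₂ = 9.62 × 1.496×10^8 = 1.439152×10^9 km.
The Hohmann ellipse has a_t = (r₁ + r₂)/2 = 8.63192×10^8 km.
At periapsis, r = 2.87232×10^8 km.
Applying v² = μ(2/r − 1/a_t): v = 27.75 km/s.

v = 27.75 km/s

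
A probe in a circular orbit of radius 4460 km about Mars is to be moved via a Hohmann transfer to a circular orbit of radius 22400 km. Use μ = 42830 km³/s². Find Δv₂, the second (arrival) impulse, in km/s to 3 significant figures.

Semi-major axis of the transfer orbit: a_t = (4460 + 22400)/2 = 13430 km.
Circular speed at r = 22400 km: v_c = √(μ/r) = 1.3828 km/s.
Transfer-orbit speed at the same r (vis-viva, a = a_t): v_t = √[μ(2/r − 1/a_t)] = 0.79686 km/s.
Δv₂ = |v_t − v_c| = |0.79686 − 1.3828| = 0.5859 km/s.

Δv₂ = 0.586 km/s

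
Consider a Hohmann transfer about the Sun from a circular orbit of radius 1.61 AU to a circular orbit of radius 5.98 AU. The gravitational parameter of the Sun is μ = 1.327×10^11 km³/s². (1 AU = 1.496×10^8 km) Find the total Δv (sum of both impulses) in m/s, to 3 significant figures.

In km: r₁ = 1.61 × 1.496×10^8 = 2.40856×10^8 km; r₂ = 5.98 × 1.496×10^8 = 8.94608×10^8 km.
The Hohmann ellipse has a_t = (r₁ + r₂)/2 = 5.67732×10^8 km.
Circular speed at r₁: v₁ = √(μ/r₁) = √(1.327×10^11/2.40856×10^8) = 23.4724 km/s.
Transfer-orbit speed at r₁ (vis-viva equation): v_p = √[μ(2/r₁ − 1/a_t)] = 29.4647 km/s.
First burn Δv₁ = |v_p − v₁| = 5.992 km/s.
Circular speed at r₂: v₂ = √(μ/r₂) = 12.179 km/s.
Transfer-orbit speed at r₂: v_a = √[μ(2/r₂ − 1/a_t)] = 7.9328 km/s.
Second burn Δv₂ = |v₂ − v_a| = 4.246 km/s.
Total Δv = Δv₁ + Δv₂ = 10.24 km/s.

Δv = 10200 m/s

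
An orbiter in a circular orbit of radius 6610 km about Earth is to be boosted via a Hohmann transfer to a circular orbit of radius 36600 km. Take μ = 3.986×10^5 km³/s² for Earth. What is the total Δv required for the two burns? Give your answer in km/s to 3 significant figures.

Δv = 3.82 km/s

The Hohmann ellipse has a_t = (r₁ + r₂)/2 = 21605 km.
At r₁ the circular-orbit speed is v₁ = √(μ/r₁) = 7.76547 km/s.
On the transfer ellipse at r₁, v² = μ(2/r − 1/a) gives v_p = √[μ(2/r₁ − 1/a_t)] = 10.1072 km/s.
First burn Δv₁ = |v_p − v₁| = 2.3417 km/s.
At r₂, v₂ = √(μ/r₂) = 3.3001 km/s.
Transfer-orbit speed at r₂: v_a = √[μ(2/r₂ − 1/a_t)] = 1.8254 km/s.
Second burn Δv₂ = |v₂ − v_a| = 1.4747 km/s.
Total Δv = Δv₁ + Δv₂ = 3.816 km/s.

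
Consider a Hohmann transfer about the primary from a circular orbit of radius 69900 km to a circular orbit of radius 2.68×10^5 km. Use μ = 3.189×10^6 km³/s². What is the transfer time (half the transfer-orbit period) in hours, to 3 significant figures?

Semi-major axis of the transfer orbit: a_t = (69900 + 2.680×10^5)/2 = 1.6895×10^5 km.
By Kepler's third law the transfer-orbit period is T = 2π√(a_t³/μ), so t = T/2 = 1.222×10^5 s.
Converting: 1.222×10^5 s ÷ 3600 s/hour = 33.9 hours.

t = 33.9 hours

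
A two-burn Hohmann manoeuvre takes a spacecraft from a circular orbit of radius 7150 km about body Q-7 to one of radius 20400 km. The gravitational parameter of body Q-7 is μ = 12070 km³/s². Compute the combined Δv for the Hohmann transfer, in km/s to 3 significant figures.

Δv = 0.497 km/s

Semi-major axis of the transfer orbit: a_t = (7150 + 20400)/2 = 13775 km.
At r₁ the circular-orbit speed is v₁ = √(μ/r₁) = 1.29927 km/s.
Transfer-orbit speed at r₁ (v² = μ(2/r − 1/a)): v_p = √[μ(2/r₁ − 1/a_t)] = 1.58114 km/s.
First burn Δv₁ = |v_p − v₁| = 0.2819 km/s.
Circular speed at r₂: v₂ = √(μ/r₂) = 0.7692 km/s.
Transfer-orbit speed at r₂: v_a = √[μ(2/r₂ − 1/a_t)] = 0.5542 km/s.
Second burn Δv₂ = |v₂ − v_a| = 0.2150 km/s.
Total Δv = Δv₁ + Δv₂ = 0.4969 km/s.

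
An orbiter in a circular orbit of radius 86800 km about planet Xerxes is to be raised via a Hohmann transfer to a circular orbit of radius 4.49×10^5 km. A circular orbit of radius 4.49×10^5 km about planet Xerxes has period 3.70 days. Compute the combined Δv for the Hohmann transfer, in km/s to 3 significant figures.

Δv = 9.71 km/s

From Kepler's third law T² = 4π²r³/μ at r = 4.49×10^5 km, T = 3.70 days = 3.70 × 86400 s = 3.1968×10^5 s: μ = 4π²r³/T² = 3.49678×10^7 km³/s².
The Hohmann ellipse has a_t = (r₁ + r₂)/2 = 2.679×10^5 km.
At r₁ the circular-orbit speed is v₁ = √(μ/r₁) = 20.071 km/s.
Transfer-orbit speed at r₁ (v² = μ(2/r − 1/a)): v_p = √[μ(2/r₁ − 1/a_t)] = 25.984 km/s.
First burn Δv₁ = |v_p − v₁| = 5.913 km/s.
At r₂, v₂ = √(μ/r₂) = 8.825 km/s.
Transfer-orbit speed at r₂: v_a = √[μ(2/r₂ − 1/a_t)] = 5.023 km/s.
Second burn Δv₂ = |v₂ − v_a| = 3.802 km/s.
Total Δv = Δv₁ + Δv₂ = 9.715 km/s.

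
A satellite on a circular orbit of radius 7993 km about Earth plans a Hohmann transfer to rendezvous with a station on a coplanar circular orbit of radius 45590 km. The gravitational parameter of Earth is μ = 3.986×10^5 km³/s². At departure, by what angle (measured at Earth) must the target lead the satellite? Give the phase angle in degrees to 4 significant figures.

φ = 98.91°

The Hohmann ellipse has a_t = (r₁ + r₂)/2 = 26791.5 km.
Transfer time t = π√(a_t³/μ) = 21821 s.
Target angular speed ω₂ = √(μ/r₂³) = 6.4858×10^-5 rad/s.
Angle swept by the target during transfer: ω₂·t = 1.4153 rad = 81.09°.
The satellite traverses 180° on the transfer ellipse, so the target must lead by 180° − 81.09° = 98.91°.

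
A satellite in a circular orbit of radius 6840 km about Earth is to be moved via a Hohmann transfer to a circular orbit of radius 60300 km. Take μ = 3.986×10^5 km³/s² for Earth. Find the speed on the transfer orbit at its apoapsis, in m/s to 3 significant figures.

Transfer-ellipse semi-major axis a_t = (r₁ + r₂)/2 = (6840 + 60300)/2 = 33570 km.
The apoapsis of the transfer ellipse is at r = 60300 km.
Vis-viva: v = √[μ(2/r − 1/a_t)] = √[3.986×10^5 × (2/60300 − 1/33570)] = 1.161 km/s.

v = 1160 m/s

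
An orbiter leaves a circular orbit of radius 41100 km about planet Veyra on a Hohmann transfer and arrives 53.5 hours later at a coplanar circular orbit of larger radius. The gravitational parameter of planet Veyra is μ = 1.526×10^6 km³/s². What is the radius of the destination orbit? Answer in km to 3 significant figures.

r₂ = 3.17×10^5 km

Transfer time t = 53.5 hours = 1.926×10^5 s, and t = π√(a_t³/μ).
So a_t = (μ t²/π²)^(1/3) = (1.526×10^6 × (1.926×10^5)² / π²)^(1/3) = 1.7900×10^5 km.
Since a_t = (r₁ + r₂)/2, r₂ = 2a_t − r₁ = 2×1.7900×10^5 − 41100 = 3.169×10^5 km.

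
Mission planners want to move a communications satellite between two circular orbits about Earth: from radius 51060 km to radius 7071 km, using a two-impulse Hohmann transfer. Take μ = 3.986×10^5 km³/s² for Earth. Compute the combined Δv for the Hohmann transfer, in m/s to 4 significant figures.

Transfer-ellipse semi-major axis a_t = (r₁ + r₂)/2 = (51060 + 7071)/2 = 29065.5 km.
Circular speed at r₁: v₁ = √(μ/r₁) = √(3.986×10^5/51060) = 2.794 km/s.
Transfer-orbit speed at r₁ (v² = μ(2/r − 1/a)): v_a = √[μ(2/r₁ − 1/a_t)] = 1.378 km/s.
First burn Δv₁ = |v_a − v₁| = 1.416 km/s.
At r₂, v₂ = √(μ/r₂) = 7.508 km/s.
Transfer-orbit speed at r₂: v_p = √[μ(2/r₂ − 1/a_t)] = 9.951 km/s.
Second burn Δv₂ = |v₂ − v_p| = 2.443 km/s.
Total Δv = Δv₁ + Δv₂ = 3.859 km/s.

Δv = 3859 m/s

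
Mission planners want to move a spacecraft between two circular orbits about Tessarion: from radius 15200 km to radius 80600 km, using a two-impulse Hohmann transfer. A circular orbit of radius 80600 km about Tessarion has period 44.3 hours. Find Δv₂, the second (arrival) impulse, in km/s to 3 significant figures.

Δv₂ = 1.39 km/s

From Kepler's third law T² = 4π²r³/μ at r = 80600 km, T = 44.3 hours = 44.3 × 3600 s = 1.5948×10^5 s: μ = 4π²r³/T² = 8.12741×10^5 km³/s².
Semi-major axis of the transfer orbit: a_t = (15200 + 80600)/2 = 47900 km.
Circular speed at r = 80600 km: v_c = √(μ/r) = 3.1755 km/s.
Transfer-orbit speed at the same r (vis-viva, a = a_t): v_t = √[μ(2/r − 1/a_t)] = 1.7888 km/s.
Δv₂ = |v_t − v_c| = |1.7888 − 3.1755| = 1.387 km/s.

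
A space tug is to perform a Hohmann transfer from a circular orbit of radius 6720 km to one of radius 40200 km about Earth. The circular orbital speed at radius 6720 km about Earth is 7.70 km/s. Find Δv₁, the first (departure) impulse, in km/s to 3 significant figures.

Δv₁ = 2.38 km/s

From the circular-orbit relation v² = μ/r at r = 6720 km: μ = v²r = (7.70)² × 6720 = 3.98429×10^5 km³/s².
Transfer-ellipse semi-major axis a_t = (r₁ + r₂)/2 = (6720 + 40200)/2 = 23460 km.
Circular speed at r = 6720 km: v_c = √(μ/r) = 7.700 km/s.
Vis-viva on the transfer ellipse at r = 6720 km gives v_t = √[μ(2/r − 1/a_t)] = 10.08 km/s.
Δv₁ = |v_t − v_c| = |10.08 − 7.700| = 2.380 km/s.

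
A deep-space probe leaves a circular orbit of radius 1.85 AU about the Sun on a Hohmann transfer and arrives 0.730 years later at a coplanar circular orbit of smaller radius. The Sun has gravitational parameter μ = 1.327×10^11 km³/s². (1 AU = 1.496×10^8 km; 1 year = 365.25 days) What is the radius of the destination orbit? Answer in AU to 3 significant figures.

r₂ = 0.724 AU

In km: r₁ = 1.85 × 1.496×10^8 = 2.7676×10^8 km.
Transfer time t = 0.730 years × 365.25 × 86400 s = 2.3037048×10^7 s, and t = π√(a_t³/μ).
So a_t = (μ t²/π²)^(1/3) = (1.327×10^11 × (2.3037048×10^7)² / π²)^(1/3) = 1.9252×10^8 km.
Since a_t = (r₁ + r₂)/2, r₂ = 2a_t − r₁ = 2×1.9252×10^8 − 2.7676×10^8 = 1.0828×10^8 km.
In AU: r₂ = 1.0828×10^8 / 1.496×10^8 = 0.724 AU.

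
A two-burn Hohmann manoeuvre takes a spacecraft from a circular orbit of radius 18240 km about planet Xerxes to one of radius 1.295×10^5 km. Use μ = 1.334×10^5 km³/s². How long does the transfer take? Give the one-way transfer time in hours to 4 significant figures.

t = 47.97 hours

Semi-major axis of the transfer orbit: a_t = (18240 + 1.295×10^5)/2 = 73870 km.
By Kepler's third law the transfer-orbit period is T = 2π√(a_t³/μ), so t = T/2 = 1.727×10^5 s.
Converting: 1.727×10^5 s ÷ 3600 s/hour = 47.97 hours.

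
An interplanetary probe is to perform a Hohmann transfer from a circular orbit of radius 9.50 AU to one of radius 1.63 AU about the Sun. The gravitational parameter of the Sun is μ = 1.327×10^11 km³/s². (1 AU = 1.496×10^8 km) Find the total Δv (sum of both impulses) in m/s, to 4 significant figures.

Δv = 11580 m/s

In km: r₁ = 9.50 × 1.496×10^8 = 1.4212×10^9 km; r₂ = 1.63 × 1.496×10^8 = 2.43848×10^8 km.
The Hohmann ellipse has a_t = (r₁ + r₂)/2 = 8.32524×10^8 km.
At r₁ the circular-orbit speed is v₁ = √(μ/r₁) = 9.663 km/s.
Transfer-orbit speed at r₁ (vis-viva equation): v_a = √[μ(2/r₁ − 1/a_t)] = 5.230 km/s.
First burn Δv₁ = |v_a − v₁| = 4.433 km/s.
At r₂, v₂ = √(μ/r₂) = 23.328 km/s.
Transfer-orbit speed at r₂: v_p = √[μ(2/r₂ − 1/a_t)] = 30.479 km/s.
Second burn Δv₂ = |v₂ − v_p| = 7.151 km/s.
Δv = Δv₁ + Δv₂ = 4.433 + 7.151 = 11.58 km/s.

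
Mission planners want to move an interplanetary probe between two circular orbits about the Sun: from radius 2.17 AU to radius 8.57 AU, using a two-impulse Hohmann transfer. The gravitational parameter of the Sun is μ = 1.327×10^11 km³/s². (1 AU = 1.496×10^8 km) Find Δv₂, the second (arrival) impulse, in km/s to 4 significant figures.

Δv₂ = 3.706 km/s

In km: r₁ = 2.17 × 1.496×10^8 = 3.24632×10^8 km; r₂ = 8.57 × 1.496×10^8 = 1.282072×10^9 km.
Semi-major axis of the transfer orbit: a_t = (3.24632×10^8 + 1.282072×10^9)/2 = 8.03352×10^8 km.
Circular speed at r = 1.282072×10^9 km: v_c = √(μ/r) = 10.1737 km/s.
Vis-viva on the transfer ellipse at r = 1.282072×10^9 km gives v_t = √[μ(2/r − 1/a_t)] = 6.46728 km/s.
Δv₂ = |v_t − v_c| = |6.46728 − 10.1737| = 3.706 km/s.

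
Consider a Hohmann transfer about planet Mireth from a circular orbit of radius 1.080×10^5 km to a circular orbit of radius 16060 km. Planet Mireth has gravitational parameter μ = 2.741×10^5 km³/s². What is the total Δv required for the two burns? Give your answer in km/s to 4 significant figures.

Δv = 2.102 km/s

Semi-major axis of the transfer orbit: a_t = (1.080×10^5 + 16060)/2 = 62030 km.
At r₁ the circular-orbit speed is v₁ = √(μ/r₁) = 1.593099 km/s.
Transfer-orbit speed at r₁ (v² = μ(2/r − 1/a)): v_a = √[μ(2/r₁ − 1/a_t)] = 0.8106148 km/s.
First burn Δv₁ = |v_a − v₁| = 0.78248 km/s.
Circular speed at r₂: v₂ = √(μ/r₂) = 4.131 km/s.
Transfer-orbit speed at r₂: v_p = √[μ(2/r₂ − 1/a_t)] = 5.451 km/s.
Second burn Δv₂ = |v₂ − v_p| = 1.3200 km/s.
Δv = Δv₁ + Δv₂ = 0.78248 + 1.3200 = 2.102 km/s.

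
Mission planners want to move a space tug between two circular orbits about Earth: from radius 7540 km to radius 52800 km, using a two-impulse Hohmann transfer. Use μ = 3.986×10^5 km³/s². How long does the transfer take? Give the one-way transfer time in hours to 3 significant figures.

Semi-major axis of the transfer orbit: a_t = (7540 + 52800)/2 = 30170 km.
Half the transfer-orbit period gives t = π√(a_t³/μ) = 26080 s.
Converting: 26080 s ÷ 3600 s/hour = 7.24 hours.

t = 7.24 hours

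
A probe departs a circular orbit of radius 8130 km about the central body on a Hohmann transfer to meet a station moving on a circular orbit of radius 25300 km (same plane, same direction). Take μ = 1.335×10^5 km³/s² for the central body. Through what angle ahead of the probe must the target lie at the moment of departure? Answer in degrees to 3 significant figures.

Semi-major axis of the transfer orbit: a_t = (8130 + 25300)/2 = 16715 km.
The half-period of the transfer ellipse is t = π√(a_t³/μ) = 18580 s.
Target angular speed ω₂ = √(μ/r₂³) = 9.079×10^-5 rad/s.
Angle swept by the target during transfer: ω₂·t = 1.687 rad = 96.66°.
The probe traverses 180° on the transfer ellipse, so the target must lead by 180° − 96.66° = 83.3°.

φ = 83.3°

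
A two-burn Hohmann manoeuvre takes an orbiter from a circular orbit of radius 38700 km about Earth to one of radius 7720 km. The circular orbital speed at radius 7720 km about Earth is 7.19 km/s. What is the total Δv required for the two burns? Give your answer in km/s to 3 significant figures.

Δv = 3.45 km/s

From the circular-orbit relation v² = μ/r at r = 7720 km: μ = v²r = (7.19)² × 7720 = 3.99094×10^5 km³/s².
Transfer-ellipse semi-major axis a_t = (r₁ + r₂)/2 = (38700 + 7720)/2 = 23210 km.
At r₁ the circular-orbit speed is v₁ = √(μ/r₁) = 3.21131 km/s.
On the transfer ellipse at r₁, vis-viva equation gives v_a = √[μ(2/r₁ − 1/a_t)] = 1.85205 km/s.
First burn Δv₁ = |v_a − v₁| = 1.35926 km/s.
Circular speed at r₂: v₂ = √(μ/r₂) = 7.19000 km/s.
Transfer-orbit speed at r₂: v_p = √[μ(2/r₂ − 1/a_t)] = 9.28425 km/s.
Second burn Δv₂ = |v₂ − v_p| = 2.09425 km/s.
Δv = Δv₁ + Δv₂ = 1.35926 + 2.09425 = 3.454 km/s.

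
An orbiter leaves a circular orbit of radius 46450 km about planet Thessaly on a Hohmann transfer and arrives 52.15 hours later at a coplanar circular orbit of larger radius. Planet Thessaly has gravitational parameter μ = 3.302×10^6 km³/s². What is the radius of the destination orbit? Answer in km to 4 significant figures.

r₂ = 4.088×10^5 km

Transfer time t = 52.15 hours = 1.8774×10^5 s, and t = π√(a_t³/μ).
So a_t = (μ t²/π²)^(1/3) = (3.302×10^6 × (1.8774×10^5)² / π²)^(1/3) = 2.2761×10^5 km.
Since a_t = (r₁ + r₂)/2, r₂ = 2a_t − r₁ = 2×2.2761×10^5 − 46450 = 4.0877×10^5 km.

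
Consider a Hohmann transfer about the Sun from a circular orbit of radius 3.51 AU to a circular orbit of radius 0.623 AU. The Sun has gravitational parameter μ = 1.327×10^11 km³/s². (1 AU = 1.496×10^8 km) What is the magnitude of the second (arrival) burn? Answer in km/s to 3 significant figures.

In km: r₁ = 3.51 × 1.496×10^8 = 5.25096×10^8 km; r₂ = 0.623 × 1.496×10^8 = 9.32008×10^7 km.
The Hohmann ellipse has a_t = (r₁ + r₂)/2 = 3.091484×10^8 km.
Circular speed at r = 9.32008×10^7 km: v_c = √(μ/r) = 37.733 km/s.
Vis-viva on the transfer ellipse at r = 9.32008×10^7 km gives v_t = √[μ(2/r − 1/a_t)] = 49.177 km/s.
Δv₂ = |v_t − v_c| = |49.177 − 37.733| = 11.44 km/s.

Δv₂ = 11.4 km/s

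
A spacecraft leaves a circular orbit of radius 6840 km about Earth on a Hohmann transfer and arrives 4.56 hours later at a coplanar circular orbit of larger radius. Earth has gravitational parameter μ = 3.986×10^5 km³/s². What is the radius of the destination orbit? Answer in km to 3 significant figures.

r₂ = 37500 km

Transfer time t = 4.56 hours = 16416 s, and t = π√(a_t³/μ).
So a_t = (μ t²/π²)^(1/3) = (3.986×10^5 × (16416)² / π²)^(1/3) = 22161 km.
Since a_t = (r₁ + r₂)/2, r₂ = 2a_t − r₁ = 2×22161 − 6840 = 37482 km.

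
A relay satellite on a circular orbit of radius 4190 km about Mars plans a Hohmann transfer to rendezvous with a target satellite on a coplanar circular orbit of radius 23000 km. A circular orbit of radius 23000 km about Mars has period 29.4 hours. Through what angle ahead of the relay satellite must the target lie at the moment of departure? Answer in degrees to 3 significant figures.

From Kepler's third law T² = 4π²r³/μ at r = 23000 km, T = 29.4 hours = 29.4 × 3600 s = 1.0584×10^5 s: μ = 4π²r³/T² = 42878.9 km³/s².
Transfer-ellipse semi-major axis a_t = (r₁ + r₂)/2 = (4190 + 23000)/2 = 13595 km.
The half-period of the transfer ellipse is t = π√(a_t³/μ) = 24049 s.
Target angular speed ω₂ = √(μ/r₂³) = 5.9365×10^-5 rad/s.
Angle swept by the target during transfer: ω₂·t = 1.4277 rad = 81.80°.
Arrival is 180° from departure on the ellipse, so φ = 180° − 81.80° = 98.2°.

φ = 98.2°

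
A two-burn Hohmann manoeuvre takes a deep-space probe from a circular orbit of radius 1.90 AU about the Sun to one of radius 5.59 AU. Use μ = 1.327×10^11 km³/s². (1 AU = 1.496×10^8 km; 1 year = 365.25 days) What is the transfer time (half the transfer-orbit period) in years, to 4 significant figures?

t = 3.624 years

In km: r₁ = 1.90 × 1.496×10^8 = 2.8424×10^8 km; r₂ = 5.59 × 1.496×10^8 = 8.36264×10^8 km.
The Hohmann ellipse has a_t = (r₁ + r₂)/2 = 5.60252×10^8 km.
Transfer time t = π√(a_t³/μ) = π√((5.60252×10^8)³ / 1.327×10^11) = 1.1436×10^8 s.
Converting: 1.1436×10^8 s ÷ 3.15576×10^7 s/year (365.25 × 86400) = 3.624 years.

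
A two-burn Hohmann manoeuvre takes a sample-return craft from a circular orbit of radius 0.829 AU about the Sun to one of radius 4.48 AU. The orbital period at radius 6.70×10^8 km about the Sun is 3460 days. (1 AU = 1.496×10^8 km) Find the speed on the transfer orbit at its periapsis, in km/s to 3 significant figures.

v = 42.5 km/s

From Kepler's third law T² = 4π²r³/μ at r = 6.70×10^8 km, T = 3460 days = 3460 × 86400 s = 2.98944×10^8 s: μ = 4π²r³/T² = 1.32863×10^11 km³/s².
In km: r₁ = 0.829 × 1.496×10^8 = 1.240184×10^8 km; r₂ = 4.48 × 1.496×10^8 = 6.70208×10^8 km.
Semi-major axis of the transfer orbit: a_t = (1.240184×10^8 + 6.70208×10^8)/2 = 3.971132×10^8 km.
At periapsis, r = 1.240184×10^8 km.
From the vis-viva equation, v = √[μ(2/r − 1/a_t)] = 42.52 km/s.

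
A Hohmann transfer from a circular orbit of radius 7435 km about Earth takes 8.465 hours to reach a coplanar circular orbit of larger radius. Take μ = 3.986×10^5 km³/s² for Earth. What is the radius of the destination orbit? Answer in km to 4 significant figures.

r₂ = 59510 km

Transfer time t = 8.465 hours = 30474 s, and t = π√(a_t³/μ).
So a_t = (μ t²/π²)^(1/3) = (3.986×10^5 × (30474)² / π²)^(1/3) = 33473 km.
Since a_t = (r₁ + r₂)/2, r₂ = 2a_t − r₁ = 2×33473 − 7435 = 59511 km.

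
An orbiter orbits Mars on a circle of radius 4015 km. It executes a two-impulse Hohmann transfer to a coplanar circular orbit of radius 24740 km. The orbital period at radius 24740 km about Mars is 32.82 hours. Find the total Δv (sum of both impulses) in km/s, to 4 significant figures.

Δv = 1.639 km/s

From Kepler's third law T² = 4π²r³/μ at r = 24740 km, T = 32.82 hours = 32.82 × 3600 s = 1.18152×10^5 s: μ = 4π²r³/T² = 42823.0 km³/s².
Transfer-ellipse semi-major axis a_t = (r₁ + r₂)/2 = (4015 + 24740)/2 = 14377.5 km.
At r₁ the circular-orbit speed is v₁ = √(μ/r₁) = 3.2658 km/s.
On the transfer ellipse at r₁, v² = μ(2/r − 1/a) gives v_p = √[μ(2/r₁ − 1/a_t)] = 4.2840 km/s.
First burn Δv₁ = |v_p − v₁| = 1.0182 km/s.
At r₂, v₂ = √(μ/r₂) = 1.315644 km/s.
Transfer-orbit speed at r₂: v_a = √[μ(2/r₂ − 1/a_t)] = 0.6952477 km/s.
Second burn Δv₂ = |v₂ − v_a| = 0.62040 km/s.
Δv = Δv₁ + Δv₂ = 1.0182 + 0.62040 = 1.639 km/s.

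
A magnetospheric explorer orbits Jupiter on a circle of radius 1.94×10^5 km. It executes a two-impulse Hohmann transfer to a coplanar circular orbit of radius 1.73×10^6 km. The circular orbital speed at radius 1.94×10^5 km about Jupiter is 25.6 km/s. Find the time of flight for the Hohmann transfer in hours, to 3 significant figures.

From the circular-orbit relation v² = μ/r at r = 1.94×10^5 km: μ = v²r = (25.6)² × 1.94×10^5 = 1.27140×10^8 km³/s².
Semi-major axis of the transfer orbit: a_t = (1.940×10^5 + 1.730×10^6)/2 = 9.620×10^5 km.
By Kepler's third law the transfer-orbit period is T = 2π√(a_t³/μ), so t = T/2 = 2.629×10^5 s.
Converting: 2.629×10^5 s ÷ 3600 s/hour = 73.0 hours.

t = 73.0 hours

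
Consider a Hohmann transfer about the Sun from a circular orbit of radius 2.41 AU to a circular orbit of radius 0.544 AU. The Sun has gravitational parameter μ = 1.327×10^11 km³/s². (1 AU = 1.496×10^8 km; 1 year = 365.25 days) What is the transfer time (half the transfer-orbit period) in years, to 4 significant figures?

t = 0.8976 years

In km: r₁ = 2.41 × 1.496×10^8 = 3.60536×10^8 km; r₂ = 0.544 × 1.496×10^8 = 8.13824×10^7 km.
The Hohmann ellipse has a_t = (r₁ + r₂)/2 = 2.209592×10^8 km.
By Kepler's third law the transfer-orbit period is T = 2π√(a_t³/μ), so t = T/2 = 2.8326×10^7 s.
Converting: 2.8326×10^7 s ÷ 3.15576×10^7 s/year (365.25 × 86400) = 0.8976 years.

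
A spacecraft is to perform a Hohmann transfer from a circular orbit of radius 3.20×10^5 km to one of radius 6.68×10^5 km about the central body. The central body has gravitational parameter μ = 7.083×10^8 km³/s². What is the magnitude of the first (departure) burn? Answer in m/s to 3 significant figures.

Δv₁ = 7660 m/s

Semi-major axis of the transfer orbit: a_t = (3.200×10^5 + 6.680×10^5)/2 = 4.940×10^5 km.
On the circular orbit at r = 3.200×10^5 km, v_c = √(μ/r) = 47.047 km/s.
Transfer-orbit speed at the same r (vis-viva, a = a_t): v_t = √[μ(2/r − 1/a_t)] = 54.709 km/s.
Δv₁ = |v_t − v_c| = |54.709 − 47.047| = 7.662 km/s.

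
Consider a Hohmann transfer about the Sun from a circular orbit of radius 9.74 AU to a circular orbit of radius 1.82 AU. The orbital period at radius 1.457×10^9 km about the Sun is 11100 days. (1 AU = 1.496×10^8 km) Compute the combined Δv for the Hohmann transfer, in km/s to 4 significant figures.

From Kepler's third law T² = 4π²r³/μ at r = 1.457×10^9 km, T = 11100 days = 11100 × 86400 s = 9.5904×10^8 s: μ = 4π²r³/T² = 1.32759×10^11 km³/s².
In km: r₁ = 9.74 × 1.496×10^8 = 1.457104×10^9 km; r₂ = 1.82 × 1.496×10^8 = 2.72272×10^8 km.
Semi-major axis of the transfer orbit: a_t = (1.457104×10^9 + 2.72272×10^8)/2 = 8.64688×10^8 km.
At r₁ the circular-orbit speed is v₁ = √(μ/r₁) = 9.545 km/s.
Transfer-orbit speed at r₁ (vis-viva): v_a = √[μ(2/r₁ − 1/a_t)] = 5.356 km/s.
First burn Δv₁ = |v_a − v₁| = 4.189 km/s.
Circular speed at r₂: v₂ = √(μ/r₂) = 22.082 km/s.
Transfer-orbit speed at r₂: v_p = √[μ(2/r₂ − 1/a_t)] = 28.665 km/s.
Second burn Δv₂ = |v₂ − v_p| = 6.583 km/s.
Total Δv = Δv₁ + Δv₂ = 10.77 km/s.

Δv = 10.77 km/s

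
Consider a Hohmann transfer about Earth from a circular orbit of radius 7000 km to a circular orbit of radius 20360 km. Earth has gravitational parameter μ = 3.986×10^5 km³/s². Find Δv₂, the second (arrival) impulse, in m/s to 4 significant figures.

Δv₂ = 1260 m/s

Transfer-ellipse semi-major axis a_t = (r₁ + r₂)/2 = (7000 + 20360)/2 = 13680 km.
Circular speed at r = 20360 km: v_c = √(μ/r) = 4.425 km/s.
Transfer-orbit speed at the same r (vis-viva, a = a_t): v_t = √[μ(2/r − 1/a_t)] = 3.165 km/s.
Δv₂ = |v_t − v_c| = |3.165 − 4.425| = 1.260 km/s.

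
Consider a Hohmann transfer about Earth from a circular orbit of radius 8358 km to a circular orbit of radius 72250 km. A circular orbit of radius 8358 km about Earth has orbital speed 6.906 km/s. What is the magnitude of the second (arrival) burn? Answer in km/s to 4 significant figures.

Δv₂ = 1.279 km/s

From the circular-orbit relation v² = μ/r at r = 8358 km: μ = v²r = (6.906)² × 8358 = 3.98617×10^5 km³/s².
Semi-major axis of the transfer orbit: a_t = (8358 + 72250)/2 = 40304 km.
Circular speed at r = 72250 km: v_c = √(μ/r) = 2.349 km/s.
Transfer-orbit speed at the same r (vis-viva, a = a_t): v_t = √[μ(2/r − 1/a_t)] = 1.070 km/s.
Δv₂ = |v_t − v_c| = |1.070 − 2.349| = 1.279 km/s.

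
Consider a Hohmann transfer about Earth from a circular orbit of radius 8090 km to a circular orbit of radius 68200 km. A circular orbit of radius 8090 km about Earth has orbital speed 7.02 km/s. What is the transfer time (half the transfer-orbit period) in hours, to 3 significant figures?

From the circular-orbit relation v² = μ/r at r = 8090 km: μ = v²r = (7.02)² × 8090 = 3.98678×10^5 km³/s².
Semi-major axis of the transfer orbit: a_t = (8090 + 68200)/2 = 38145 km.
Transfer time t = π√(a_t³/μ) = π√((38145)³ / 3.98678×10^5) = 37070 s.
Converting: 37070 s ÷ 3600 s/hour = 10.3 hours.

t = 10.3 hours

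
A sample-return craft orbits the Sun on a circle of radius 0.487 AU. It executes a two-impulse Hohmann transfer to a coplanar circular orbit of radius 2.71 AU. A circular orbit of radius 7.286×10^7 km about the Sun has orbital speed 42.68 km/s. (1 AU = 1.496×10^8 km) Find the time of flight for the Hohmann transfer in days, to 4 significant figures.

From the circular-orbit relation v² = μ/r at r = 7.286×10^7 km: μ = v²r = (42.68)² × 7.286×10^7 = 1.32720×10^11 km³/s².
In km: r₁ = 0.487 × 1.496×10^8 = 7.28552×10^7 km; r₂ = 2.71 × 1.496×10^8 = 4.05416×10^8 km.
The Hohmann ellipse has a_t = (r₁ + r₂)/2 = 2.391356×10^8 km.
Half the transfer-orbit period gives t = π√(a_t³/μ) = 3.189×10^7 s.
Converting: 3.189×10^7 s ÷ 86400 s/day = 369.1 days.

t = 369.1 days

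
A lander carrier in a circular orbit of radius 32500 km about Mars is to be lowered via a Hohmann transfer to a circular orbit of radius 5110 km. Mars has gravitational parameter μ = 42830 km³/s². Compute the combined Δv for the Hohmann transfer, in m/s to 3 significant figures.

The Hohmann ellipse has a_t = (r₁ + r₂)/2 = 18805 km.
At r₁ the circular-orbit speed is v₁ = √(μ/r₁) = 1.14797 km/s.
Transfer-orbit speed at r₁ (vis-viva equation): v_a = √[μ(2/r₁ − 1/a_t)] = 0.598420 km/s.
First burn Δv₁ = |v_a − v₁| = 0.54955 km/s.
At r₂, v₂ = √(μ/r₂) = 2.8951 km/s.
Transfer-orbit speed at r₂: v_p = √[μ(2/r₂ − 1/a_t)] = 3.8060 km/s.
Second burn Δv₂ = |v₂ − v_p| = 0.91090 km/s.
Total Δv = Δv₁ + Δv₂ = 1.460 km/s.

Δv = 1460 m/s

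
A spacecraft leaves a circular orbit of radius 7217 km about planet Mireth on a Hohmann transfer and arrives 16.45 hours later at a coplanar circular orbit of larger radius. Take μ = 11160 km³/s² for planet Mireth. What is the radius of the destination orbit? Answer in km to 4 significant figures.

Transfer time t = 16.45 hours = 59220 s, and t = π√(a_t³/μ).
So a_t = (μ t²/π²)^(1/3) = (11160 × (59220)² / π²)^(1/3) = 15828 km.
Since a_t = (r₁ + r₂)/2, r₂ = 2a_t − r₁ = 2×15828 − 7217 = 24439 km.

r₂ = 24440 km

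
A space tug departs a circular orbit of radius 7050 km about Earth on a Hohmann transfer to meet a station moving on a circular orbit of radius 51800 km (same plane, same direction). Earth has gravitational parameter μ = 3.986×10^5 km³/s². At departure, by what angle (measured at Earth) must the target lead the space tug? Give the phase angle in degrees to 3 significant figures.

Transfer-ellipse semi-major axis a_t = (r₁ + r₂)/2 = (7050 + 51800)/2 = 29425 km.
Transfer time t = π√(a_t³/μ) = 25120 s.
Target angular speed ω₂ = √(μ/r₂³) = 5.355×10^-5 rad/s.
Angle swept by the target during transfer: ω₂·t = 1.345 rad = 77.06°.
Arrival is 180° from departure on the ellipse, so φ = 180° − 77.06° = 103°.

φ = 103°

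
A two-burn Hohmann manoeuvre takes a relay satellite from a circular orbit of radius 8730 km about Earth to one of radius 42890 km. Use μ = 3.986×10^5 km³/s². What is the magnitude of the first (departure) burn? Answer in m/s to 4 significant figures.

Δv₁ = 1953 m/s

Semi-major axis of the transfer orbit: a_t = (8730 + 42890)/2 = 25810 km.
Circular speed at r = 8730 km: v_c = √(μ/r) = 6.7571 km/s.
Transfer-orbit speed at the same r (vis-viva, a = a_t): v_t = √[μ(2/r − 1/a_t)] = 8.7105 km/s.
Δv₁ = |v_t − v_c| = |8.7105 − 6.7571| = 1.953 km/s.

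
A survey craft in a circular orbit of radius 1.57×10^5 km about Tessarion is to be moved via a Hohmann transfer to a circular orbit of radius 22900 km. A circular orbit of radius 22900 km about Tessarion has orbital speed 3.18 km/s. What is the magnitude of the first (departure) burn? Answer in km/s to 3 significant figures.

Δv₁ = 0.602 km/s

From the circular-orbit relation v² = μ/r at r = 22900 km: μ = v²r = (3.18)² × 22900 = 2.31574×10^5 km³/s².
Transfer-ellipse semi-major axis a_t = (r₁ + r₂)/2 = (1.570×10^5 + 22900)/2 = 89950 km.
On the circular orbit at r = 1.570×10^5 km, v_c = √(μ/r) = 1.2145 km/s.
Transfer-orbit speed at the same r (vis-viva, a = a_t): v_t = √[μ(2/r − 1/a_t)] = 0.61279 km/s.
Δv₁ = |v_t − v_c| = |0.61279 − 1.2145| = 0.6017 km/s.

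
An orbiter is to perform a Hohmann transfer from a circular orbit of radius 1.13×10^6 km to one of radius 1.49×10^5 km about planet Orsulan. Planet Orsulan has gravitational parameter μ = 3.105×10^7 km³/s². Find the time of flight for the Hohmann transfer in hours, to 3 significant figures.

Semi-major axis of the transfer orbit: a_t = (1.130×10^6 + 1.490×10^5)/2 = 6.395×10^5 km.
Transfer time t = π√(a_t³/μ) = π√((6.395×10^5)³ / 3.105×10^7) = 2.883×10^5 s.
Converting: 2.883×10^5 s ÷ 3600 s/hour = 80.1 hours.

t = 80.1 hours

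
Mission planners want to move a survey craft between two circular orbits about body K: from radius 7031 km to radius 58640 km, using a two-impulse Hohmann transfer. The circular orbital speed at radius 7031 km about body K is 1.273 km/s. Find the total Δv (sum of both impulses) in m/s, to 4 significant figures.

From the circular-orbit relation v² = μ/r at r = 7031 km: μ = v²r = (1.273)² × 7031 = 11393.9 km³/s².
Transfer-ellipse semi-major axis a_t = (r₁ + r₂)/2 = (7031 + 58640)/2 = 32835.5 km.
At r₁ the circular-orbit speed is v₁ = √(μ/r₁) = 1.2730 km/s.
Transfer-orbit speed at r₁ (vis-viva): v_p = √[μ(2/r₁ − 1/a_t)] = 1.7012 km/s.
First burn Δv₁ = |v_p − v₁| = 0.4282 km/s.
Circular speed at r₂: v₂ = √(μ/r₂) = 0.4408 km/s.
Transfer-orbit speed at r₂: v_a = √[μ(2/r₂ − 1/a_t)] = 0.2040 km/s.
Second burn Δv₂ = |v₂ − v_a| = 0.2368 km/s.
Total Δv = Δv₁ + Δv₂ = 0.6650 km/s.

Δv = 665.0 m/s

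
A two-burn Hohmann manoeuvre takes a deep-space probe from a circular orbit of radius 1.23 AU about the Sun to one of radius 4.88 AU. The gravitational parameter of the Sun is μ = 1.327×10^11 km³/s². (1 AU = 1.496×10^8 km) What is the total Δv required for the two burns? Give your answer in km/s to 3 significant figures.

In km: r₁ = 1.23 × 1.496×10^8 = 1.84008×10^8 km; r₂ = 4.88 × 1.496×10^8 = 7.30048×10^8 km.
Semi-major axis of the transfer orbit: a_t = (1.84008×10^8 + 7.30048×10^8)/2 = 4.57028×10^8 km.
At r₁ the circular-orbit speed is v₁ = √(μ/r₁) = 26.855 km/s.
Transfer-orbit speed at r₁ (v² = μ(2/r − 1/a)): v_p = √[μ(2/r₁ − 1/a_t)] = 33.941 km/s.
First burn Δv₁ = |v_p − v₁| = 7.086 km/s.
Circular speed at r₂: v₂ = √(μ/r₂) = 13.482 km/s.
Transfer-orbit speed at r₂: v_a = √[μ(2/r₂ − 1/a_t)] = 8.5547 km/s.
Second burn Δv₂ = |v₂ − v_a| = 4.927 km/s.
Total Δv = Δv₁ + Δv₂ = 12.01 km/s.

Δv = 12.0 km/s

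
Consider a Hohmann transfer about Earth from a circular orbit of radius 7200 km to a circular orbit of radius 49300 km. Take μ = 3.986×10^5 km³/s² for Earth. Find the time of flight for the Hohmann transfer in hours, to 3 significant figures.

t = 6.56 hours

Semi-major axis of the transfer orbit: a_t = (7200 + 49300)/2 = 28250 km.
Transfer time t = π√(a_t³/μ) = π√((28250)³ / 3.986×10^5) = 23630 s.
Converting: 23630 s ÷ 3600 s/hour = 6.56 hours.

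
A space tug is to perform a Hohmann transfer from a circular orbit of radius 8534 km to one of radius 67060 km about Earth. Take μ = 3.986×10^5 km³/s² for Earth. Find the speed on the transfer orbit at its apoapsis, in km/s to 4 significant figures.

v = 1.158 km/s

The Hohmann ellipse has a_t = (r₁ + r₂)/2 = 37797 km.
The apoapsis of the transfer ellipse is at r = 67060 km.
Applying v² = μ(2/r − 1/a_t): v = 1.158 km/s.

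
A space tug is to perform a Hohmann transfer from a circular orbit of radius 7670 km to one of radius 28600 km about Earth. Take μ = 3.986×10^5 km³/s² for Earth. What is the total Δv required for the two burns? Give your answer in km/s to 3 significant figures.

Transfer-ellipse semi-major axis a_t = (r₁ + r₂)/2 = (7670 + 28600)/2 = 18135 km.
Circular speed at r₁: v₁ = √(μ/r₁) = √(3.986×10^5/7670) = 7.209 km/s.
Transfer-orbit speed at r₁ (vis-viva): v_p = √[μ(2/r₁ − 1/a_t)] = 9.053 km/s.
First burn Δv₁ = |v_p − v₁| = 1.844 km/s.
At r₂, v₂ = √(μ/r₂) = 3.733 km/s.
Transfer-orbit speed at r₂: v_a = √[μ(2/r₂ − 1/a_t)] = 2.428 km/s.
Second burn Δv₂ = |v₂ − v_a| = 1.305 km/s.
Total Δv = Δv₁ + Δv₂ = 3.149 km/s.

Δv = 3.15 km/s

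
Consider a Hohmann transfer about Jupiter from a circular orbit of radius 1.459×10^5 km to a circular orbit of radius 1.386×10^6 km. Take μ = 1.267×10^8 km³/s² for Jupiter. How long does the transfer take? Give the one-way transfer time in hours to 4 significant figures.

t = 51.97 hours

Transfer-ellipse semi-major axis a_t = (r₁ + r₂)/2 = (1.459×10^5 + 1.386×10^6)/2 = 7.6595×10^5 km.
Half the transfer-orbit period gives t = π√(a_t³/μ) = 1.871×10^5 s.
Converting: 1.871×10^5 s ÷ 3600 s/hour = 51.97 hours.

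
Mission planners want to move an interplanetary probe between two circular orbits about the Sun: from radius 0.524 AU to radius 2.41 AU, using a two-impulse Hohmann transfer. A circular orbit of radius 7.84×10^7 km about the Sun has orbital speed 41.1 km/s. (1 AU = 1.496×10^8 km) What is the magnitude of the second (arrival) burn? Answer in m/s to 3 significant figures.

From the circular-orbit relation v² = μ/r at r = 7.84×10^7 km: μ = v²r = (41.1)² × 7.84×10^7 = 1.32434×10^11 km³/s².
In km: r₁ = 0.524 × 1.496×10^8 = 7.83904×10^7 km; r₂ = 2.41 × 1.496×10^8 = 3.60536×10^8 km.
Semi-major axis of the transfer orbit: a_t = (7.83904×10^7 + 3.60536×10^8)/2 = 2.194632×10^8 km.
Circular speed at r = 3.60536×10^8 km: v_c = √(μ/r) = 19.1657 km/s.
Transfer-orbit speed at the same r (vis-viva, a = a_t): v_t = √[μ(2/r − 1/a_t)] = 11.4545 km/s.
Δv₂ = |v_t − v_c| = |11.4545 − 19.1657| = 7.711 km/s.

Δv₂ = 7710 m/s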